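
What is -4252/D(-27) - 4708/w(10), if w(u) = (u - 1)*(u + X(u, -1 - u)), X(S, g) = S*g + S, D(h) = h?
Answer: 66134/405 ≈ 163.29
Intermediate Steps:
X(S, g) = S + S*g
w(u) = (-1 + u)*(u - u**2) (w(u) = (u - 1)*(u + u*(1 + (-1 - u))) = (-1 + u)*(u + u*(-u)) = (-1 + u)*(u - u**2))
-4252/D(-27) - 4708/w(10) = -4252/(-27) - 4708*1/(10*(-1 - 1*10**2 + 2*10)) = -4252*(-1/27) - 4708*1/(10*(-1 - 1*100 + 20)) = 4252/27 - 4708*1/(10*(-1 - 100 + 20)) = 4252/27 - 4708/(10*(-81)) = 4252/27 - 4708/(-810) = 4252/27 - 4708*(-1/810) = 4252/27 + 2354/405 = 66134/405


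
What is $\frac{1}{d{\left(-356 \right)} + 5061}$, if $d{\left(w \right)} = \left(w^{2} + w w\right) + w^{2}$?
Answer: $\frac{1}{385269} \approx 2.5956 \cdot 10^{-6}$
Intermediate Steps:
$d{\left(w \right)} = 3 w^{2}$ ($d{\left(w \right)} = \left(w^{2} + w^{2}\right) + w^{2} = 2 w^{2} + w^{2} = 3 w^{2}$)
$\frac{1}{d{\left(-356 \right)} + 5061} = \frac{1}{3 \left(-356\right)^{2} + 5061} = \frac{1}{3 \cdot 126736 + 5061} = \frac{1}{380208 + 5061} = \frac{1}{385269}$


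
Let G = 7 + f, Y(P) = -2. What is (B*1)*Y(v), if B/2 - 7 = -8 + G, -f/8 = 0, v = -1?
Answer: -24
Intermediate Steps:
f = 0 (f = -8*0 = 0)
G = 7 (G = 7 + 0 = 7)
B = 12 (B = 14 + 2*(-8 + 7) = 14 + 2*(-1) = 14 - 2 = 12)
(B*1)*Y(v) = (12*1)*(-2) = 12*(-2) = -24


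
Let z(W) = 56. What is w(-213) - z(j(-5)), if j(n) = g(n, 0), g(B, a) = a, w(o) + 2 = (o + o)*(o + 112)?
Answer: 42968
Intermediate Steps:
w(o) = -2 + 2*o*(112 + o) (w(o) = -2 + (o + o)*(o + 112) = -2 + (2*o)*(112 + o) = -2 + 2*o*(112 + o))
j(n) = 0
w(-213) - z(j(-5)) = (-2 + 2*(-213)**2 + 224*(-213)) - 1*56 = (-2 + 2*45369 - 47712) - 56 = (-2 + 90738 - 47712) - 56 = 43024 - 56 = 42968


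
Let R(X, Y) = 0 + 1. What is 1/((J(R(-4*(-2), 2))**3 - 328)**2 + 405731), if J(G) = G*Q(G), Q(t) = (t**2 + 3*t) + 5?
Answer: 1/566532 ≈ 1.7651e-6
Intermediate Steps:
Q(t) = 5 + t**2 + 3*t
R(X, Y) = 1
J(G) = G*(5 + G**2 + 3*G)
1/((J(R(-4*(-2), 2))**3 - 328)**2 + 405731) = 1/(((1*(5 + 1**2 + 3*1))**3 - 328)**2 + 405731) = 1/(((1*(5 + 1 + 3))**3 - 328)**2 + 405731) = 1/(((1*9)**3 - 328)**2 + 405731) = 1/((9**3 - 328)**2 + 405731) = 1/((729 - 328)**2 + 405731) = 1/(401**2 + 405731) = 1/(160801 + 405731) = 1/566532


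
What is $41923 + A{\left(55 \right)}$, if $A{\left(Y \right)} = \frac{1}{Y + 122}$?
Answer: $\frac{7420372}{177} \approx 41923.0$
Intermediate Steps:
$A{\left(Y \right)} = \frac{1}{122 + Y}$
$41923 + A{\left(55 \right)} = 41923 + \frac{1}{122 + 55} = 41923 + \frac{1}{177} = \frac{7420372}{177}$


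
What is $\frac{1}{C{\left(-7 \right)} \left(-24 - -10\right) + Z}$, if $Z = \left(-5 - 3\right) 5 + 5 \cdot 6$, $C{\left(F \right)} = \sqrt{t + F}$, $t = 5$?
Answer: $\frac{i}{2 \left(- 5 i + 7 \sqrt{2}\right)} \approx -0.020325 + 0.040242 i$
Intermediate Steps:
$C{\left(F \right)} = \sqrt{5 + F}$
$Z = -10$ ($Z = \left(-8\right) 5 + 30 = -40 + 30 = -10$)
$\frac{1}{C{\left(-7 \right)} \left(-24 - -10\right) + Z} = \frac{1}{\sqrt{5 - 7} \left(-24 - -10\right) - 10} = \frac{1}{\sqrt{-2} \left(-24 + 10\right) - 10} = \frac{1}{i \sqrt{2} \left(-14\right) - 10} = \frac{1}{- 14 i \sqrt{2} - 10} = \frac{1}{-10 - 14 i \sqrt{2}}$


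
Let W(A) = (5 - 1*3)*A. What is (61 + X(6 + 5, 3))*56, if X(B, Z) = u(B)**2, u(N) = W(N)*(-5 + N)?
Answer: 979160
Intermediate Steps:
W(A) = 2*A (W(A) = (5 - 3)*A = 2*A)
u(N) = 2*N*(-5 + N) (u(N) = (2*N)*(-5 + N) = 2*N*(-5 + N))
X(B, Z) = 4*B**2*(-5 + B)**2 (X(B, Z) = (2*B*(-5 + B))**2 = 4*B**2*(-5 + B)**2)
(61 + X(6 + 5, 3))*56 = (61 + 4*(6 + 5)**2*(-5 + (6 + 5))**2)*56 = (61 + 4*11**2*(-5 + 11)**2)*56 = (61 + 4*121*6**2)*56 = (61 + 4*121*36)*56 = (61 + 17424)*56 = 17485*56 = 979160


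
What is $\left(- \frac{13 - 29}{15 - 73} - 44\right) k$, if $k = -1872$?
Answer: $\frac{2403648}{29} \approx 82884.0$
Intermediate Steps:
$\left(- \frac{13 - 29}{15 - 73} - 44\right) k = \left(- \frac{13 - 29}{15 - 73} - 44\right) \left(-1872\right) = \left(- \frac{-16}{-58} - 44\right) \left(-1872\right) = \left(- \frac{\left(-16\right) \left(-1\right)}{58} - 44\right) \left(-1872\right) = \left(\left(-1\right) \frac{8}{29} - 44\right) \left(-1872\right) = \left(- \frac{8}{29} - 44\right) \left(-1872\right) = \left(- \frac{1284}{29}\right) \left(-1872\right) = \frac{2403648}{29}$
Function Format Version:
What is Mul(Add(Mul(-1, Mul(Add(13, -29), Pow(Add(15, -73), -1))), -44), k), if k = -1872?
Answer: Rational(2403648, 29) ≈ 82884.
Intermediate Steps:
Mul(Add(Mul(-1, Mul(Add(13, -29), Pow(Add(15, -73), -1))), -44), k) = Mul(Add(Mul(-1, Mul(Add(13, -29), Pow(Add(15, -73), -1))), -44), -1872) = Mul(Add(Mul(-1, Mul(-16, Pow(-58, -1))), -44), -1872) = Mul(Add(Mul(-1, Mul(-16, Rational(-1, 58))), -44), -1872) = Mul(Add(Mul(-1, Rational(8, 29)), -44), -1872) = Mul(Add(Rational(-8, 29), -44), -1872) = Mul(Rational(-1284, 29), -1872) = Rational(2403648, 29)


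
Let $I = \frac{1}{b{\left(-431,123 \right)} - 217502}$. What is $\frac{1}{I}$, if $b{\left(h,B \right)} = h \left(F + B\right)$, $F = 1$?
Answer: $-270946$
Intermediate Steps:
$b{\left(h,B \right)} = h \left(1 + B\right)$
$I = - \frac{1}{270946}$ ($I = \frac{1}{- 431 \left(1 + 123\right) - 217502} = \frac{1}{\left(-431\right) 124 - 217502} = \frac{1}{-53444 - 217502} = \frac{1}{-270946} = - \frac{1}{270946} \approx -3.6908 \cdot 10^{-6}$)
$\frac{1}{I} = \frac{1}{- \frac{1}{270946}} = -270946$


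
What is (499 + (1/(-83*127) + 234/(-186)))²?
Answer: 26454241460464801/106779286441 ≈ 2.4775e+5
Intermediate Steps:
(499 + (1/(-83*127) + 234/(-186)))² = (499 + (-1/83*1/127 + 234*(-1/186)))² = (499 + (-1/10541 - 39/31))² = (499 - 411130/326771)² = (162647599/326771)² = 26454241460464801/106779286441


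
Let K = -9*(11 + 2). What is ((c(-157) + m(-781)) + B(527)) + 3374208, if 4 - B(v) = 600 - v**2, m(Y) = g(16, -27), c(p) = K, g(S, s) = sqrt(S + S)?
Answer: 3651224 + 4*sqrt(2) ≈ 3.6512e+6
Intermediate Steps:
K = -117 (K = -9*13 = -117)
g(S, s) = sqrt(2)*sqrt(S) (g(S, s) = sqrt(2*S) = sqrt(2)*sqrt(S))
c(p) = -117
m(Y) = 4*sqrt(2) (m(Y) = sqrt(2)*sqrt(16) = sqrt(2)*4 = 4*sqrt(2))
B(v) = -596 + v**2 (B(v) = 4 - (600 - v**2) = 4 + (-600 + v**2) = -596 + v**2)
((c(-157) + m(-781)) + B(527)) + 3374208 = ((-117 + 4*sqrt(2)) + (-596 + 527**2)) + 3374208 = ((-117 + 4*sqrt(2)) + (-596 + 277729)) + 3374208 = ((-117 + 4*sqrt(2)) + 277133) + 3374208 = (277016 + 4*sqrt(2)) + 3374208 = 3651224 + 4*sqrt(2)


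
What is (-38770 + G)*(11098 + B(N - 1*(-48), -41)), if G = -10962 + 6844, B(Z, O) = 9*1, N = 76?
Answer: -476357016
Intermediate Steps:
B(Z, O) = 9
G = -4118
(-38770 + G)*(11098 + B(N - 1*(-48), -41)) = (-38770 - 4118)*(11098 + 9) = -42888*11107 = -476357016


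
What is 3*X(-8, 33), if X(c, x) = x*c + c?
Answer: -816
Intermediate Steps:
X(c, x) = c + c*x (X(c, x) = c*x + c = c + c*x)
3*X(-8, 33) = 3*(-8*(1 + 33)) = 3*(-8*34) = 3*(-272) = -816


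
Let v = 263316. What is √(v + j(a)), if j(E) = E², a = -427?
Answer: √445645 ≈ 667.57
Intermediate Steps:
√(v + j(a)) = √(263316 + (-427)²) = √(263316 + 182329) = √445645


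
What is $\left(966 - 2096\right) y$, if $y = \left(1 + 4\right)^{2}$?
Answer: $-28250$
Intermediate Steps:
$y = 25$ ($y = 5^{2} = 25$)
$\left(966 - 2096\right) y = \left(966 - 2096\right) 25 = \left(-1130\right) 25 = -28250$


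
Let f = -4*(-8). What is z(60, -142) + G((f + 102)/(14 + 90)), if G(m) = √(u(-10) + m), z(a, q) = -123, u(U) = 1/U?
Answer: -123 + √20085/130 ≈ -121.91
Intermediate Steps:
f = 32
G(m) = √(-⅒ + m) (G(m) = √(1/(-10) + m) = √(-⅒ + m))
z(60, -142) + G((f + 102)/(14 + 90)) = -123 + √(-10 + 100*((32 + 102)/(14 + 90)))/10 = -123 + √(-10 + 100*(134/104))/10 = -123 + √(-10 + 100*(134*(1/104)))/10 = -123 + √(-10 + 100*(67/52))/10 = -123 + √(-10 + 1675/13)/10 = -123 + √(1545/13)/10 = -123 + (√20085/13)/10 = -123 + √20085/130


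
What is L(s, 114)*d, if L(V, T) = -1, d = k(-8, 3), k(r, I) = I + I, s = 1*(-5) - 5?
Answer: -6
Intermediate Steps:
s = -10 (s = -5 - 5 = -10)
k(r, I) = 2*I
d = 6 (d = 2*3 = 6)
L(s, 114)*d = -1*6 = -6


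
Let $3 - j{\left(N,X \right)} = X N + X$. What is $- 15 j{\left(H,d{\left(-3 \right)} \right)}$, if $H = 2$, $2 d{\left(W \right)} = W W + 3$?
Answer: $225$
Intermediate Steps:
$d{\left(W \right)} = \frac{3}{2} + \frac{W^{2}}{2}$ ($d{\left(W \right)} = \frac{W W + 3}{2} = \frac{W^{2} + 3}{2} = \frac{3 + W^{2}}{2} = \frac{3}{2} + \frac{W^{2}}{2}$)
$j{\left(N,X \right)} = 3 - X - N X$ ($j{\left(N,X \right)} = 3 - \left(X N + X\right) = 3 - \left(N X + X\right) = 3 - \left(X + N X\right) = 3 - X - N X$)
$- 15 j{\left(H,d{\left(-3 \right)} \right)} = - 15 \left(3 - \left(\frac{3}{2} + \frac{\left(-3\right)^{2}}{2}\right) - 2 \left(\frac{3}{2} + \frac{\left(-3\right)^{2}}{2}\right)\right) = - 15 \left(3 - \left(\frac{3}{2} + \frac{1}{2} \cdot 9\right) - 2 \left(\frac{3}{2} + \frac{1}{2} \cdot 9\right)\right) = - 15 \left(3 - \left(\frac{3}{2} + \frac{9}{2}\right) - 2 \left(\frac{3}{2} + \frac{9}{2}\right)\right) = - 15 \left(3 - 6 - 2 \cdot 6\right) = - 15 \left(3 - 6 - 12\right) = \left(-15\right) \left(-15\right) = 225$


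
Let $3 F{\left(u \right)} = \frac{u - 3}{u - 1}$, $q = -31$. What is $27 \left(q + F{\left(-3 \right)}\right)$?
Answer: $- \frac{1647}{2} \approx -823.5$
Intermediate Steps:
$F{\left(u \right)} = \frac{-3 + u}{3 \left(-1 + u\right)}$ ($F{\left(u \right)} = \frac{\left(u - 3\right) \frac{1}{u - 1}}{3} = \frac{\left(-3 + u\right) \frac{1}{-1 + u}}{3} = \frac{\frac{1}{-1 + u} \left(-3 + u\right)}{3} = \frac{-3 + u}{3 \left(-1 + u\right)}$)
$27 \left(q + F{\left(-3 \right)}\right) = 27 \left(-31 + \frac{-3 - 3}{3 \left(-1 - 3\right)}\right) = 27 \left(-31 + \frac{1}{3} \frac{1}{-4} \left(-6\right)\right) = 27 \left(-31 + \frac{1}{3} \left(- \frac{1}{4}\right) \left(-6\right)\right) = 27 \left(-31 + \frac{1}{2}\right) = 27 \left(- \frac{61}{2}\right) = - \frac{1647}{2}$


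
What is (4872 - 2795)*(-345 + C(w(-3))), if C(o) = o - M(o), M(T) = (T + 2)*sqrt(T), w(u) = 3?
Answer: -710334 - 10385*sqrt(3) ≈ -7.2832e+5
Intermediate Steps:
M(T) = sqrt(T)*(2 + T) (M(T) = (2 + T)*sqrt(T) = sqrt(T)*(2 + T))
C(o) = o - sqrt(o)*(2 + o)
(4872 - 2795)*(-345 + C(w(-3))) = (4872 - 2795)*(-345 + (3 - sqrt(3)*(2 + 3))) = 2077*(-345 + (3 - 1*sqrt(3)*5)) = 2077*(-345 + (3 - 5*sqrt(3))) = 2077*(-342 - 5*sqrt(3)) = -710334 - 10385*sqrt(3)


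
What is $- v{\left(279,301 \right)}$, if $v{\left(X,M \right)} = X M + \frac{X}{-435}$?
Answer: $- \frac{12176862}{145} \approx -83978.0$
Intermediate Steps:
$v{\left(X,M \right)} = - \frac{X}{435} + M X$ ($v{\left(X,M \right)} = M X + X \left(- \frac{1}{435}\right) = M X - \frac{X}{435} = - \frac{X}{435} + M X$)
$- v{\left(279,301 \right)} = - 279 \left(- \frac{1}{435} + 301\right) = - \frac{279 \cdot 130934}{435} = \left(-1\right) \frac{12176862}{145} = - \frac{12176862}{145}$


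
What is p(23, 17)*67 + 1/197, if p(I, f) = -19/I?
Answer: -250758/4531 ≈ -55.343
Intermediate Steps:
p(23, 17)*67 + 1/197 = -19/23*67 + 1/197 = -1273/23 + 1/197 = -250758/4531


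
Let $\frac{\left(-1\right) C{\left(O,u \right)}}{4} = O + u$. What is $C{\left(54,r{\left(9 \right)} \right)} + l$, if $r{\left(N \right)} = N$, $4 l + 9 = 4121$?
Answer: $776$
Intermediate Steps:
$l = 1028$ ($l = - \frac{9}{4} + \frac{1}{4} \cdot 4121 = - \frac{9}{4} + \frac{4121}{4} = 1028$)
$C{\left(O,u \right)} = - 4 O - 4 u$ ($C{\left(O,u \right)} = - 4 \left(O + u\right) = - 4 O - 4 u$)
$C{\left(54,r{\left(9 \right)} \right)} + l = \left(\left(-4\right) 54 - 36\right) + 1028 = \left(-216 - 36\right) + 1028 = -252 + 1028 = 776$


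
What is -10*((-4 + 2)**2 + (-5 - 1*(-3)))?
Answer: -20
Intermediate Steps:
-10*((-4 + 2)**2 + (-5 - 1*(-3))) = -10*((-2)**2 + (-5 + 3)) = -10*(4 - 2) = -10*2 = -20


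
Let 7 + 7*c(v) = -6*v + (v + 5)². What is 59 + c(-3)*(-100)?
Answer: -1087/7 ≈ -155.29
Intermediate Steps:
c(v) = -1 - 6*v/7 + (5 + v)²/7 (c(v) = -1 + (-6*v + (v + 5)²)/7 = -1 + (-6*v + (5 + v)²)/7 = -1 + ((5 + v)² - 6*v)/7 = -1 + (-6*v/7 + (5 + v)²/7) = -1 - 6*v/7 + (5 + v)²/7)
59 + c(-3)*(-100) = 59 + (18/7 + (⅐)*(-3)² + (4/7)*(-3))*(-100) = 59 + (18/7 + (⅐)*9 - 12/7)*(-100) = 59 + (18/7 + 9/7 - 12/7)*(-100) = 59 + (15/7)*(-100) = 59 - 1500/7 = -1087/7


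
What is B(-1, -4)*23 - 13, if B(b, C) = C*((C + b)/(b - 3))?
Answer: -128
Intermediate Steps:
B(b, C) = C*(C + b)/(-3 + b) (B(b, C) = C*((C + b)/(-3 + b)) = C*(C + b)/(-3 + b))
B(-1, -4)*23 - 13 = -4*(-4 - 1)/(-3 - 1)*23 - 13 = -4*(-5)/(-4)*23 - 13 = -4*(-¼)*(-5)*23 - 13 = -5*23 - 13 = -115 - 13 = -128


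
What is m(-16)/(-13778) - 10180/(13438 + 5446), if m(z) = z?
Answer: -17494737/32522969 ≈ -0.53792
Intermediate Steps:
m(-16)/(-13778) - 10180/(13438 + 5446) = -16/(-13778) - 10180/(13438 + 5446) = -16*(-1/13778) - 10180/18884 = 8/6889 - 10180*1/18884 = 8/6889 - 2545/4721 = -17494737/32522969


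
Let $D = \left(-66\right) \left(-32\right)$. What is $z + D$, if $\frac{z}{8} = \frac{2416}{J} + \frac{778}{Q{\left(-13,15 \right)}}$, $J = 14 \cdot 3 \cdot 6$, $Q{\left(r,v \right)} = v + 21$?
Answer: $\frac{148780}{63} \approx 2361.6$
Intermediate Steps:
$Q{\left(r,v \right)} = 21 + v$
$J = 252$ ($J = 42 \cdot 6 = 252$)
$D = 2112$
$z = \frac{15724}{63}$ ($z = 8 \left(\frac{2416}{252} + \frac{778}{21 + 15}\right) = 8 \left(2416 \cdot \frac{1}{252} + \frac{778}{36}\right) = 8 \left(\frac{604}{63} + 778 \cdot \frac{1}{36}\right) = 8 \left(\frac{604}{63} + \frac{389}{18}\right) = 8 \cdot \frac{3931}{126} = \frac{15724}{63} \approx 249.59$)
$z + D = \frac{15724}{63} + 2112 = \frac{148780}{63}$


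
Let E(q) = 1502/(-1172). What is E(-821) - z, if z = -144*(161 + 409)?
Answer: 48098129/586 ≈ 82079.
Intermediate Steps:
E(q) = -751/586 (E(q) = 1502*(-1/1172) = -751/586)
z = -82080 (z = -144*570 = -82080)
E(-821) - z = -751/586 - 1*(-82080) = -751/586 + 82080 = 48098129/586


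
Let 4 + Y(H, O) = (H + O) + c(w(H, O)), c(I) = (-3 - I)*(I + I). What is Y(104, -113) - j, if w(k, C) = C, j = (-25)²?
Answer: -25498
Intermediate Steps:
j = 625
c(I) = 2*I*(-3 - I) (c(I) = (-3 - I)*(2*I) = 2*I*(-3 - I))
Y(H, O) = -4 + H + O - 2*O*(3 + O) (Y(H, O) = -4 + ((H + O) - 2*O*(3 + O)) = -4 + (H + O - 2*O*(3 + O)) = -4 + H + O - 2*O*(3 + O))
Y(104, -113) - j = (-4 + 104 - 113 - 2*(-113)*(3 - 113)) - 1*625 = (-4 + 104 - 113 - 2*(-113)*(-110)) - 625 = (-4 + 104 - 113 - 24860) - 625 = -24873 - 625 = -25498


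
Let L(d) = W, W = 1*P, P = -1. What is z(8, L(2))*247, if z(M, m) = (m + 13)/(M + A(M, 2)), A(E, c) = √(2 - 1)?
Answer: 988/3 ≈ 329.33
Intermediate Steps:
A(E, c) = 1 (A(E, c) = √1 = 1)
W = -1 (W = 1*(-1) = -1)
L(d) = -1
z(M, m) = (13 + m)/(1 + M) (z(M, m) = (m + 13)/(M + 1) = (13 + m)/(1 + M))
z(8, L(2))*247 = ((13 - 1)/(1 + 8))*247 = (12/9)*247 = ((⅑)*12)*247 = (4/3)*247 = 988/3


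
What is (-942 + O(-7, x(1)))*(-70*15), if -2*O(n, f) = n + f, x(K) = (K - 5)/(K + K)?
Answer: 984375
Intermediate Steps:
x(K) = (-5 + K)/(2*K) (x(K) = (-5 + K)/((2*K)) = (-5 + K)*(1/(2*K)) = (-5 + K)/(2*K))
O(n, f) = -f/2 - n/2 (O(n, f) = -(n + f)/2 = -(f + n)/2 = -f/2 - n/2)
(-942 + O(-7, x(1)))*(-70*15) = (-942 + (-(-5 + 1)/(4*1) - ½*(-7)))*(-70*15) = (-942 + (-(-4)/4 + 7/2))*(-1050) = (-942 + (-½*(-2) + 7/2))*(-1050) = (-942 + (1 + 7/2))*(-1050) = (-942 + 9/2)*(-1050) = -1875/2*(-1050) = 984375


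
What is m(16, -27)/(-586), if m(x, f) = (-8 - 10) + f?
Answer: 45/586 ≈ 0.076792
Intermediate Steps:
m(x, f) = -18 + f
m(16, -27)/(-586) = (-18 - 27)/(-586) = -45*(-1/586) = 45/586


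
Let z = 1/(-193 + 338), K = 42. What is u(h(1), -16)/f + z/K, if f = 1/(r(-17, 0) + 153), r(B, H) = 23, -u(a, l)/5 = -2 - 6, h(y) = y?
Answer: 42873601/6090 ≈ 7040.0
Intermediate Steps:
u(a, l) = 40 (u(a, l) = -5*(-2 - 6) = -5*(-8) = 40)
z = 1/145 ≈ 0.0068966
f = 1/176 (f = 1/(23 + 153) = 1/176 ≈ 0.0056818)
u(h(1), -16)/f + z/K = 40/(1/176) + (1/145)/42 = 40*176 + (1/145)*(1/42) = 7040 + 1/6090 = 42873601/6090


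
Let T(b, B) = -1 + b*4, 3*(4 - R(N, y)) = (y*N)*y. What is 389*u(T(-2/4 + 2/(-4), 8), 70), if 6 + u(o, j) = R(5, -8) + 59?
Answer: -57961/3 ≈ -19320.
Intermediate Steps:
R(N, y) = 4 - N*y²/3 (R(N, y) = 4 - y*N*y/3 = 4 - N*y*y/3 = 4 - N*y²/3)
T(b, B) = -1 + 4*b
u(o, j) = -149/3 (u(o, j) = -6 + ((4 - ⅓*5*(-8)²) + 59) = -6 + ((4 - ⅓*5*64) + 59) = -6 + ((4 - 320/3) + 59) = -6 + (-308/3 + 59) = -6 - 131/3 = -149/3)
389*u(T(-2/4 + 2/(-4), 8), 70) = 389*(-149/3) = -57961/3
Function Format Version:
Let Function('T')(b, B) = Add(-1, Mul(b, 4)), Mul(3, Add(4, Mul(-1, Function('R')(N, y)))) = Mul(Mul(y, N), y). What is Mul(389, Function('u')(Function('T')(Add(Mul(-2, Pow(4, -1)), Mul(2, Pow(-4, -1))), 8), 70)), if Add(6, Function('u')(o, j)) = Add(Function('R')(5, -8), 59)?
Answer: Rational(-57961, 3) ≈ -19320.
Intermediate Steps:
Function('R')(N, y) = Add(4, Mul(Rational(-1, 3), N, Pow(y, 2))) (Function('R')(N, y) = Add(4, Mul(Rational(-1, 3), Mul(Mul(y, N), y))) = Add(4, Mul(Rational(-1, 3), Mul(Mul(N, y), y))) = Add(4, Mul(Rational(-1, 3), Mul(N, Pow(y, 2)))) = Add(4, Mul(Rational(-1, 3), N, Pow(y, 2))))
Function('T')(b, B) = Add(-1, Mul(4, b))
Function('u')(o, j) = Rational(-149, 3) (Function('u')(o, j) = Add(-6, Add(Add(4, Mul(Rational(-1, 3), 5, Pow(-8, 2))), 59)) = Add(-6, Add(Add(4, Mul(Rational(-1, 3), 5, 64)), 59)) = Add(-6, Add(Add(4, Rational(-320, 3)), 59)) = Add(-6, Add(Rational(-308, 3), 59)) = Add(-6, Rational(-131, 3)) = Rational(-149, 3))
Mul(389, Function('u')(Function('T')(Add(Mul(-2, Pow(4, -1)), Mul(2, Pow(-4, -1))), 8), 70)) = Mul(389, Rational(-149, 3)) = Rational(-57961, 3)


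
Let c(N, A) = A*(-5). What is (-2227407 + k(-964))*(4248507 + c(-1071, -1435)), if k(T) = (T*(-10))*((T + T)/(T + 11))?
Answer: -8954520725177582/953 ≈ -9.3961e+12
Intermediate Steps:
c(N, A) = -5*A
k(T) = -20*T²/(11 + T) (k(T) = (-10*T)*((2*T)/(11 + T)) = (-10*T)*(2*T/(11 + T)) = -20*T²/(11 + T))
(-2227407 + k(-964))*(4248507 + c(-1071, -1435)) = (-2227407 - 20*(-964)²/(11 - 964))*(4248507 - 5*(-1435)) = (-2227407 - 20*929296/(-953))*(4248507 + 7175) = (-2227407 - 20*929296*(-1/953))*4255682 = (-2227407 + 18585920/953)*4255682 = -2104132951/953*4255682 = -8954520725177582/953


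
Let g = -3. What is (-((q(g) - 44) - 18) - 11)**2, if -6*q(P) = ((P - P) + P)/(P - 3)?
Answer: 375769/144 ≈ 2609.5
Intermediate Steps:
q(P) = -P/(6*(-3 + P)) (q(P) = -((P - P) + P)/(6*(P - 3)) = -(0 + P)/(6*(-3 + P)) = -P/(6*(-3 + P)))
(-((q(g) - 44) - 18) - 11)**2 = (-((-1*(-3)/(-18 + 6*(-3)) - 44) - 18) - 11)**2 = (-((-1*(-3)/(-18 - 18) - 44) - 18) - 11)**2 = (-((-1*(-3)/(-36) - 44) - 18) - 11)**2 = (-((-1*(-3)*(-1/36) - 44) - 18) - 11)**2 = (-((-1/12 - 44) - 18) - 11)**2 = (-(-529/12 - 18) - 11)**2 = (-1*(-745/12) - 11)**2 = (745/12 - 11)**2 = (613/12)**2 = 375769/144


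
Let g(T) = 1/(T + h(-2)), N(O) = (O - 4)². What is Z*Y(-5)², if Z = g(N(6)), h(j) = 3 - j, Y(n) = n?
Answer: 25/9 ≈ 2.7778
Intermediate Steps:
N(O) = (-4 + O)²
g(T) = 1/(5 + T) (g(T) = 1/(T + (3 - 1*(-2))) = 1/(T + (3 + 2)) = 1/(T + 5) = 1/(5 + T))
Z = ⅑ (Z = 1/(5 + (-4 + 6)²) = 1/(5 + 2²) = 1/(5 + 4) = 1/9 = ⅑ ≈ 0.11111)
Z*Y(-5)² = (⅑)*(-5)² = (⅑)*25 = 25/9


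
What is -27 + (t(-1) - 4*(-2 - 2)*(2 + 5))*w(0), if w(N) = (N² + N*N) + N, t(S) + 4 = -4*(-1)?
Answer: -27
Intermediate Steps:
t(S) = 0 (t(S) = -4 - 4*(-1) = -4 + 4 = 0)
w(N) = N + 2*N² (w(N) = (N² + N²) + N = 2*N² + N = N + 2*N²)
-27 + (t(-1) - 4*(-2 - 2)*(2 + 5))*w(0) = -27 + (0 - 4*(-2 - 2)*(2 + 5))*(0*(1 + 2*0)) = -27 + (0 - (-16)*7)*(0*(1 + 0)) = -27 + (0 - 4*(-28))*(0*1) = -27 + (0 + 112)*0 = -27 + 112*0 = -27 + 0 = -27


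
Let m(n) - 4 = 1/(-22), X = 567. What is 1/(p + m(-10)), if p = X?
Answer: 22/12561 ≈ 0.0017515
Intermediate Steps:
p = 567
m(n) = 87/22 (m(n) = 4 + 1/(-22) = 4 - 1/22 = 87/22)
1/(p + m(-10)) = 1/(567 + 87/22) = 1/(12561/22) = 22/12561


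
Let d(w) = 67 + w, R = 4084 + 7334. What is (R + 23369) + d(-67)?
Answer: 34787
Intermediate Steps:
R = 11418
(R + 23369) + d(-67) = (11418 + 23369) + (67 - 67) = 34787 + 0 = 34787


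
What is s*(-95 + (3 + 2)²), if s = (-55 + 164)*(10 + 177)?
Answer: -1426810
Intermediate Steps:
s = 20383 (s = 109*187 = 20383)
s*(-95 + (3 + 2)²) = 20383*(-95 + (3 + 2)²) = 20383*(-95 + 5²) = 20383*(-95 + 25) = 20383*(-70) = -1426810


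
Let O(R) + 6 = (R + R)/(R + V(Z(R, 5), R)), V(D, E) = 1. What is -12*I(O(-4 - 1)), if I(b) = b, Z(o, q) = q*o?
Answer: 42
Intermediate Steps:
Z(o, q) = o*q
O(R) = -6 + 2*R/(1 + R) (O(R) = -6 + (R + R)/(R + 1) = -6 + (2*R)/(1 + R) = -6 + 2*R/(1 + R))
-12*I(O(-4 - 1)) = -24*(-3 - 2*(-4 - 1))/(1 + (-4 - 1)) = -24*(-3 - 2*(-5))/(1 - 5) = -24*(-3 + 10)/(-4) = -24*(-1)*7/4 = -12*(-7/2) = 42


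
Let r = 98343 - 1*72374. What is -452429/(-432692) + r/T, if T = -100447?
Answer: 34208557215/43462613324 ≈ 0.78708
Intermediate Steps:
r = 25969 (r = 98343 - 72374 = 25969)
-452429/(-432692) + r/T = -452429/(-432692) + 25969/(-100447) = -452429*(-1/432692) + 25969*(-1/100447) = 452429/432692 - 25969/100447 = 34208557215/43462613324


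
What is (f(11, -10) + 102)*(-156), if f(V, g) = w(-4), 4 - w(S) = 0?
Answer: -16536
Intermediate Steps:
w(S) = 4 (w(S) = 4 - 1*0 = 4 + 0 = 4)
f(V, g) = 4
(f(11, -10) + 102)*(-156) = (4 + 102)*(-156) = 106*(-156) = -16536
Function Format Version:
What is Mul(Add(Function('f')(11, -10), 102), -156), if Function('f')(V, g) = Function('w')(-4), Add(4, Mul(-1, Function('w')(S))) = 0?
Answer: -16536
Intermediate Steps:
Function('w')(S) = 4 (Function('w')(S) = Add(4, Mul(-1, 0)) = Add(4, 0) = 4)
Function('f')(V, g) = 4
Mul(Add(Function('f')(11, -10), 102), -156) = Mul(Add(4, 102), -156) = Mul(106, -156) = -16536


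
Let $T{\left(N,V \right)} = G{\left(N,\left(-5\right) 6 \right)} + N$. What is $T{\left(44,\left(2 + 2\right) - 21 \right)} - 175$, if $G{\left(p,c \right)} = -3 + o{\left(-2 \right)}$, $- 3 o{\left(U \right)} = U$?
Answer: $- \frac{400}{3} \approx -133.33$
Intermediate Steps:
$o{\left(U \right)} = - \frac{U}{3}$
$G{\left(p,c \right)} = - \frac{7}{3}$ ($G{\left(p,c \right)} = -3 - - \frac{2}{3} = -3 + \frac{2}{3} = - \frac{7}{3}$)
$T{\left(N,V \right)} = - \frac{7}{3} + N$
$T{\left(44,\left(2 + 2\right) - 21 \right)} - 175 = \left(- \frac{7}{3} + 44\right) - 175 = \frac{125}{3} - 175 = - \frac{400}{3}$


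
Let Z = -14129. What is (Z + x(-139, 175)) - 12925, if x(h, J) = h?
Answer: -27193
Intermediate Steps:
(Z + x(-139, 175)) - 12925 = (-14129 - 139) - 12925 = -14268 - 12925 = -27193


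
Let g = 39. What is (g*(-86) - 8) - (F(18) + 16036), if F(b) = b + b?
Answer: -19434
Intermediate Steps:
F(b) = 2*b
(g*(-86) - 8) - (F(18) + 16036) = (39*(-86) - 8) - (2*18 + 16036) = (-3354 - 8) - (36 + 16036) = -3362 - 1*16072 = -3362 - 16072 = -19434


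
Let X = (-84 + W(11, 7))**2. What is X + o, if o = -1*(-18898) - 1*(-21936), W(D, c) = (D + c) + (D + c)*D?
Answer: 58258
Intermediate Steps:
W(D, c) = D + c + D*(D + c) (W(D, c) = (D + c) + D*(D + c) = D + c + D*(D + c))
X = 17424 (X = (-84 + (11 + 7 + 11**2 + 11*7))**2 = (-84 + (11 + 7 + 121 + 77))**2 = (-84 + 216)**2 = 132**2 = 17424)
o = 40834 (o = 18898 + 21936 = 40834)
X + o = 17424 + 40834 = 58258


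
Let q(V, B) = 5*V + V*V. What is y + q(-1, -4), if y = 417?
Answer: 413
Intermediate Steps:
q(V, B) = V**2 + 5*V (q(V, B) = 5*V + V**2 = V**2 + 5*V)
y + q(-1, -4) = 417 - (5 - 1) = 417 - 1*4 = 417 - 4 = 413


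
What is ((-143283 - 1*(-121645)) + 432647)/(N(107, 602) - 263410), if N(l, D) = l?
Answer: -411009/263303 ≈ -1.5610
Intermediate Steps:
((-143283 - 1*(-121645)) + 432647)/(N(107, 602) - 263410) = ((-143283 - 1*(-121645)) + 432647)/(107 - 263410) = ((-143283 + 121645) + 432647)/(-263303) = (-21638 + 432647)*(-1/263303) = 411009*(-1/263303) = -411009/263303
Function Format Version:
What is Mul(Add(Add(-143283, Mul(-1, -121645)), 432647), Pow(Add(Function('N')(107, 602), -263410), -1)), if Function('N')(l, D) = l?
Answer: Rational(-411009, 263303) ≈ -1.5610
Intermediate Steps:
Mul(Add(Add(-143283, Mul(-1, -121645)), 432647), Pow(Add(Function('N')(107, 602), -263410), -1)) = Mul(Add(Add(-143283, Mul(-1, -121645)), 432647), Pow(Add(107, -263410), -1)) = Mul(Add(Add(-143283, 121645), 432647), Pow(-263303, -1)) = Mul(Add(-21638, 432647), Rational(-1, 263303)) = Mul(411009, Rational(-1, 263303)) = Rational(-411009, 263303)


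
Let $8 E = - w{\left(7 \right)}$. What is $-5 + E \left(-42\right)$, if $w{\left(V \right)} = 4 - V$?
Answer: $- \frac{83}{4} \approx -20.75$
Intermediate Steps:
$E = \frac{3}{8}$ ($E = \frac{\left(-1\right) \left(4 - 7\right)}{8} = \frac{\left(-1\right) \left(-3\right)}{8} = \frac{1}{8} \cdot 3 = \frac{3}{8} \approx 0.375$)
$-5 + E \left(-42\right) = -5 + \frac{3}{8} \left(-42\right) = -5 - \frac{63}{4} = - \frac{83}{4}$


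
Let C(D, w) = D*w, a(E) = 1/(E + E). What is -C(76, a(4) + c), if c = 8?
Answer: -1235/2 ≈ -617.50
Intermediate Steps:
a(E) = 1/(2*E)
-C(76, a(4) + c) = -76*((1/2)/4 + 8) = -76*((1/2)*(1/4) + 8) = -76*(1/8 + 8) = -76*65/8 = -1*1235/2 = -1235/2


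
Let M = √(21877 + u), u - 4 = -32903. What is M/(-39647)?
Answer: -I*√11022/39647 ≈ -0.002648*I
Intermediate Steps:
u = -32899 (u = 4 - 32903 = -32899)
M = I*√11022 (M = √(21877 - 32899) = √(-11022) = I*√11022 ≈ 104.99*I)
M/(-39647) = (I*√11022)/(-39647) = (I*√11022)*(-1/39647) = -I*√11022/39647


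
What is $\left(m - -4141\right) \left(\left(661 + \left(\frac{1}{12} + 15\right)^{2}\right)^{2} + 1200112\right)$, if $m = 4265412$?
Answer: $\frac{176142310917270721}{20736} \approx 8.4945 \cdot 10^{12}$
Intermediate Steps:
$\left(m - -4141\right) \left(\left(661 + \left(\frac{1}{12} + 15\right)^{2}\right)^{2} + 1200112\right) = \left(4265412 - -4141\right) \left(\left(661 + \left(\frac{1}{12} + 15\right)^{2}\right)^{2} + 1200112\right) = \left(4265412 + 4141\right) \left(\left(661 + \left(\frac{1}{12} + 15\right)^{2}\right)^{2} + 1200112\right) = 4269553 \left(\left(661 + \left(\frac{181}{12}\right)^{2}\right)^{2} + 1200112\right) = 4269553 \left(\left(661 + \frac{32761}{144}\right)^{2} + 1200112\right) = 4269553 \left(\left(\frac{127945}{144}\right)^{2} + 1200112\right) = 4269553 \left(\frac{16369923025}{20736} + 1200112\right) = 4269553 \cdot \frac{41255445457}{20736} = \frac{176142310917270721}{20736}$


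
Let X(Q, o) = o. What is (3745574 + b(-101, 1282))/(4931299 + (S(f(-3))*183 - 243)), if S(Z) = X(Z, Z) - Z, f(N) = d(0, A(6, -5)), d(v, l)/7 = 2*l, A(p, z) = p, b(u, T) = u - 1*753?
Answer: 234045/308191 ≈ 0.75942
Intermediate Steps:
b(u, T) = -753 + u (b(u, T) = u - 753 = -753 + u)
d(v, l) = 14*l (d(v, l) = 7*(2*l) = 14*l)
f(N) = 84 (f(N) = 14*6 = 84)
S(Z) = 0 (S(Z) = Z - Z = 0)
(3745574 + b(-101, 1282))/(4931299 + (S(f(-3))*183 - 243)) = (3745574 + (-753 - 101))/(4931299 + (0*183 - 243)) = (3745574 - 854)/(4931299 + (0 - 243)) = 3744720/(4931299 - 243) = 3744720/4931056 = 3744720*(1/4931056) = 234045/308191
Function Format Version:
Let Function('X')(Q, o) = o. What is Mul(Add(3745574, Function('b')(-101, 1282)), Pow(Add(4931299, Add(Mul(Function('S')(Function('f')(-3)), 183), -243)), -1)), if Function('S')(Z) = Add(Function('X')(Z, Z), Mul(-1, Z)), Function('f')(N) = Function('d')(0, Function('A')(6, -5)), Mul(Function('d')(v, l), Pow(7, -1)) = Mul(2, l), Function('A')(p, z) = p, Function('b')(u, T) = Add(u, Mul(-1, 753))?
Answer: Rational(234045, 308191) ≈ 0.75942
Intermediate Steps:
Function('b')(u, T) = Add(-753, u) (Function('b')(u, T) = Add(u, -753) = Add(-753, u))
Function('d')(v, l) = Mul(14, l) (Function('d')(v, l) = Mul(7, Mul(2, l)) = Mul(14, l))
Function('f')(N) = 84 (Function('f')(N) = Mul(14, 6) = 84)
Function('S')(Z) = 0 (Function('S')(Z) = Add(Z, Mul(-1, Z)) = 0)
Mul(Add(3745574, Function('b')(-101, 1282)), Pow(Add(4931299, Add(Mul(Function('S')(Function('f')(-3)), 183), -243)), -1)) = Mul(Add(3745574, Add(-753, -101)), Pow(Add(4931299, Add(Mul(0, 183), -243)), -1)) = Mul(Add(3745574, -854), Pow(Add(4931299, Add(0, -243)), -1)) = Mul(3744720, Pow(Add(4931299, -243), -1)) = Mul(3744720, Pow(4931056, -1)) = Mul(3744720, Rational(1, 4931056)) = Rational(234045, 308191)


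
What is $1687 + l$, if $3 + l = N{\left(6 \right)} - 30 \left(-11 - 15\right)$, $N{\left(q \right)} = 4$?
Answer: $2468$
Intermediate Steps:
$l = 781$ ($l = -3 - \left(-4 + 30 \left(-11 - 15\right)\right) = -3 + \left(4 - -780\right) = -3 + \left(4 + 780\right) = -3 + 784 = 781$)
$1687 + l = 1687 + 781 = 2468$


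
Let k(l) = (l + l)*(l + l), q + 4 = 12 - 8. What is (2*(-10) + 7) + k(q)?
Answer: -13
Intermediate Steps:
q = 0 (q = -4 + (12 - 8) = -4 + 4 = 0)
k(l) = 4*l**2 (k(l) = (2*l)*(2*l) = 4*l**2)
(2*(-10) + 7) + k(q) = (2*(-10) + 7) + 4*0**2 = (-20 + 7) + 4*0 = -13 + 0 = -13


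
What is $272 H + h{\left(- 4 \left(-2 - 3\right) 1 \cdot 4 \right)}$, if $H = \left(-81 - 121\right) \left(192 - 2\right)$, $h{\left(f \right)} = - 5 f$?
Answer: $-10439760$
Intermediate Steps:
$H = -38380$ ($H = \left(-202\right) 190 = -38380$)
$272 H + h{\left(- 4 \left(-2 - 3\right) 1 \cdot 4 \right)} = 272 \left(-38380\right) - 5 - 4 \left(-2 - 3\right) 1 \cdot 4 = -10439360 - 5 - 4 \left(\left(-5\right) 1\right) 4 = -10439360 - 5 \left(-4\right) \left(-5\right) 4 = -10439360 - 5 \cdot 20 \cdot 4 = -10439360 - 400 = -10439760$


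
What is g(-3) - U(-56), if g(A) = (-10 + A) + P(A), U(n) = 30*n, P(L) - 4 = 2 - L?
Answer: 1676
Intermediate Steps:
P(L) = 6 - L (P(L) = 4 + (2 - L) = 6 - L)
g(A) = -4 (g(A) = (-10 + A) + (6 - A) = -4)
g(-3) - U(-56) = -4 - 30*(-56) = -4 - 1*(-1680) = -4 + 1680 = 1676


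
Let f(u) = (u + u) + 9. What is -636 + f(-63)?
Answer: -753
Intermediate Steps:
f(u) = 9 + 2*u (f(u) = 2*u + 9 = 9 + 2*u)
-636 + f(-63) = -636 + (9 + 2*(-63)) = -636 + (9 - 126) = -636 - 117 = -753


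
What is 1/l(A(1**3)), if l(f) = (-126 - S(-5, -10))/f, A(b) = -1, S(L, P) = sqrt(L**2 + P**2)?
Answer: 126/15751 - 5*sqrt(5)/15751 ≈ 0.0072897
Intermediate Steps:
l(f) = (-126 - 5*sqrt(5))/f (l(f) = (-126 - sqrt((-5)**2 + (-10)**2))/f = (-126 - sqrt(25 + 100))/f = (-126 - sqrt(125))/f = (-126 - 5*sqrt(5))/f)
1/l(A(1**3)) = 1/((-126 - 5*sqrt(5))/(-1)) = 1/(-(-126 - 5*sqrt(5))) = 1/(126 + 5*sqrt(5))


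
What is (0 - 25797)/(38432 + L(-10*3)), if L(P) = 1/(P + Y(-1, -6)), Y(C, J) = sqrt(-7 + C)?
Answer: -300072647374/447043534891 - 17198*I*sqrt(2)/447043534891 ≈ -0.67124 - 5.4406e-8*I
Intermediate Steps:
L(P) = 1/(P + 2*I*sqrt(2)) (L(P) = 1/(P + sqrt(-7 - 1)) = 1/(P + sqrt(-8)) = 1/(P + 2*I*sqrt(2)))
(0 - 25797)/(38432 + L(-10*3)) = (0 - 25797)/(38432 + 1/(-10*3 + 2*I*sqrt(2))) = -25797/(38432 + 1/(-30 + 2*I*sqrt(2)))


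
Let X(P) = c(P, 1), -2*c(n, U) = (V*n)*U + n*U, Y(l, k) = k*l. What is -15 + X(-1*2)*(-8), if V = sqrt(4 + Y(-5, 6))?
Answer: -23 - 8*I*sqrt(26) ≈ -23.0 - 40.792*I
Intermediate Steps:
V = I*sqrt(26) (V = sqrt(4 + 6*(-5)) = sqrt(4 - 30) = sqrt(-26) = I*sqrt(26) ≈ 5.099*I)
c(n, U) = -U*n/2 - I*U*n*sqrt(26)/2 (c(n, U) = -(((I*sqrt(26))*n)*U + n*U)/2 = -((I*n*sqrt(26))*U + U*n)/2 = -(I*U*n*sqrt(26) + U*n)/2 = -(U*n + I*U*n*sqrt(26))/2 = -U*n/2 - I*U*n*sqrt(26)/2)
X(P) = -P*(1 + I*sqrt(26))/2 (X(P) = -1/2*1*P*(1 + I*sqrt(26)) = -P*(1 + I*sqrt(26))/2)
-15 + X(-1*2)*(-8) = -15 - (-1*2)*(1 + I*sqrt(26))/2*(-8) = -15 - 1/2*(-2)*(1 + I*sqrt(26))*(-8) = -15 + (1 + I*sqrt(26))*(-8) = -15 + (-8 - 8*I*sqrt(26)) = -23 - 8*I*sqrt(26)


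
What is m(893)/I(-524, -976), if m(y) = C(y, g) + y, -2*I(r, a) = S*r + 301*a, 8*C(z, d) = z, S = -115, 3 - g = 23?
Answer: 8037/934064 ≈ 0.0086043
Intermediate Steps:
g = -20 (g = 3 - 1*23 = 3 - 23 = -20)
C(z, d) = z/8
I(r, a) = -301*a/2 + 115*r/2 (I(r, a) = -(-115*r + 301*a)/2 = -301*a/2 + 115*r/2)
m(y) = 9*y/8 (m(y) = y/8 + y = 9*y/8)
m(893)/I(-524, -976) = ((9/8)*893)/(-301/2*(-976) + (115/2)*(-524)) = 8037/(8*(146888 - 30130)) = (8037/8)/116758 = (8037/8)*(1/116758) = 8037/934064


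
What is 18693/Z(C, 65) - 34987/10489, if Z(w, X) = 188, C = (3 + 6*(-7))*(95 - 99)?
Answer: 189493321/1971932 ≈ 96.095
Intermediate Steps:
C = 156 (C = (3 - 42)*(-4) = -39*(-4) = 156)
18693/Z(C, 65) - 34987/10489 = 18693/188 - 34987/10489 = 189493321/1971932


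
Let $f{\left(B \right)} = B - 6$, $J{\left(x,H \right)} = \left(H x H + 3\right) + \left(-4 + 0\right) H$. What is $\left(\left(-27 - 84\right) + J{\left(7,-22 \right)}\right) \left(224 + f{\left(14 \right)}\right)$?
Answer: $781376$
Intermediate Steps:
$J{\left(x,H \right)} = 3 - 4 H + x H^{2}$ ($J{\left(x,H \right)} = \left(x H^{2} + 3\right) - 4 H = \left(3 + x H^{2}\right) - 4 H = 3 - 4 H + x H^{2}$)
$f{\left(B \right)} = -6 + B$
$\left(\left(-27 - 84\right) + J{\left(7,-22 \right)}\right) \left(224 + f{\left(14 \right)}\right) = \left(\left(-27 - 84\right) + \left(3 - -88 + 7 \left(-22\right)^{2}\right)\right) \left(224 + \left(-6 + 14\right)\right) = \left(\left(-27 - 84\right) + \left(3 + 88 + 7 \cdot 484\right)\right) \left(224 + 8\right) = \left(-111 + \left(3 + 88 + 3388\right)\right) 232 = \left(-111 + 3479\right) 232 = 3368 \cdot 232 = 781376$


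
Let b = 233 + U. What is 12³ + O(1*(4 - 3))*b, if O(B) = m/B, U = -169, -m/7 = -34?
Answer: 16960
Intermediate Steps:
m = 238 (m = -7*(-34) = 238)
O(B) = 238/B
b = 64 (b = 233 - 169 = 64)
12³ + O(1*(4 - 3))*b = 12³ + (238/((1*(4 - 3))))*64 = 1728 + (238/((1*1)))*64 = 1728 + (238/1)*64 = 1728 + (238*1)*64 = 1728 + 238*64 = 1728 + 15232 = 16960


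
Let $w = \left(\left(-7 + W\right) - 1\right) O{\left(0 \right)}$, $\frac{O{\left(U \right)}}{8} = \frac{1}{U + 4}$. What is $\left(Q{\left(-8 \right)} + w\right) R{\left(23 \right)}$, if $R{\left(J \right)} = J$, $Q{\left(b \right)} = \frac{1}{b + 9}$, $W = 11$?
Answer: $161$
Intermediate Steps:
$O{\left(U \right)} = \frac{8}{4 + U}$ ($O{\left(U \right)} = \frac{8}{U + 4} = \frac{8}{4 + U}$)
$Q{\left(b \right)} = \frac{1}{9 + b}$
$w = 6$ ($w = \left(\left(-7 + 11\right) - 1\right) \frac{8}{4 + 0} = \left(4 - 1\right) \frac{8}{4} = 3 \cdot 8 \cdot \frac{1}{4} = 3 \cdot 2 = 6$)
$\left(Q{\left(-8 \right)} + w\right) R{\left(23 \right)} = \left(\frac{1}{9 - 8} + 6\right) 23 = \left(1^{-1} + 6\right) 23 = \left(1 + 6\right) 23 = 7 \cdot 23 = 161$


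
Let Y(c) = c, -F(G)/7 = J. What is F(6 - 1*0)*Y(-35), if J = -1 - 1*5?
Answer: -1470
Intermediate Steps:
J = -6 (J = -1 - 5 = -6)
F(G) = 42 (F(G) = -7*(-6) = 42)
F(6 - 1*0)*Y(-35) = 42*(-35) = -1470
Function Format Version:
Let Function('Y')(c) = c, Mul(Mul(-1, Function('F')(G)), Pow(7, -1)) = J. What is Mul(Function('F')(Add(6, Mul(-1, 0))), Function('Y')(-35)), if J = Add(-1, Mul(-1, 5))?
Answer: -1470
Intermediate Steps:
J = -6 (J = Add(-1, -5) = -6)
Function('F')(G) = 42 (Function('F')(G) = Mul(-7, -6) = 42)
Mul(Function('F')(Add(6, Mul(-1, 0))), Function('Y')(-35)) = Mul(42, -35) = -1470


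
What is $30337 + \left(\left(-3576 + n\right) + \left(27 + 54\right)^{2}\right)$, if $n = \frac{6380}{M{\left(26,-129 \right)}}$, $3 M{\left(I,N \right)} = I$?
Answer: $\frac{442756}{13} \approx 34058.0$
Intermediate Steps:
$M{\left(I,N \right)} = \frac{I}{3}$
$n = \frac{9570}{13}$ ($n = \frac{6380}{\frac{1}{3} \cdot 26} = \frac{6380}{\frac{26}{3}} = 6380 \cdot \frac{3}{26} = \frac{9570}{13} \approx 736.15$)
$30337 + \left(\left(-3576 + n\right) + \left(27 + 54\right)^{2}\right) = 30337 + \left(\left(-3576 + \frac{9570}{13}\right) + \left(27 + 54\right)^{2}\right) = 30337 - \left(\frac{36918}{13} - 81^{2}\right) = 30337 + \left(- \frac{36918}{13} + 6561\right) = 30337 + \frac{48375}{13} = \frac{442756}{13}$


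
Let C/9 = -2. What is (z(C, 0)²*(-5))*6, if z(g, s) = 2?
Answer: -120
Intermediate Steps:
C = -18 (C = 9*(-2) = -18)
(z(C, 0)²*(-5))*6 = (2²*(-5))*6 = (4*(-5))*6 = -20*6 = -120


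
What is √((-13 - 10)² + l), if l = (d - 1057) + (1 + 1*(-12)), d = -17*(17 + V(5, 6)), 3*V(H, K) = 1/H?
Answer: I*√186555/15 ≈ 28.795*I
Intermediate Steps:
V(H, K) = 1/(3*H)
d = -4352/15 (d = -17*(17 + (⅓)/5) = -17*(17 + (⅓)*(⅕)) = -17*(17 + 1/15) = -17*256/15 = -4352/15 ≈ -290.13)
l = -20372/15 (l = (-4352/15 - 1057) + (1 + 1*(-12)) = -20207/15 + (1 - 12) = -20207/15 - 11 = -20372/15 ≈ -1358.1)
√((-13 - 10)² + l) = √((-13 - 10)² - 20372/15) = √((-23)² - 20372/15) = √(529 - 20372/15) = √(-12437/15) = I*√186555/15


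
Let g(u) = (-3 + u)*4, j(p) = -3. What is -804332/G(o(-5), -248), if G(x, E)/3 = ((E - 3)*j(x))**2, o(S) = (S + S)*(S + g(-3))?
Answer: -804332/1701027 ≈ -0.47285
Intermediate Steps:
g(u) = -12 + 4*u
o(S) = 2*S*(-24 + S) (o(S) = (S + S)*(S + (-12 + 4*(-3))) = (2*S)*(S + (-12 - 12)) = (2*S)*(S - 24) = (2*S)*(-24 + S) = 2*S*(-24 + S))
G(x, E) = 3*(9 - 3*E)**2 (G(x, E) = 3*((E - 3)*(-3))**2 = 3*((-3 + E)*(-3))**2 = 3*(9 - 3*E)**2)
-804332/G(o(-5), -248) = -804332*1/(27*(-3 - 248)**2) = -804332/(27*(-251)**2) = -804332/(27*63001) = -804332/1701027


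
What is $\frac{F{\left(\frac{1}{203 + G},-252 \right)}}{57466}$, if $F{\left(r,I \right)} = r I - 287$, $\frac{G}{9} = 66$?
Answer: $- \frac{228991}{45800402} \approx -0.0049998$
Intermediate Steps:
$G = 594$ ($G = 9 \cdot 66 = 594$)
$F{\left(r,I \right)} = -287 + I r$ ($F{\left(r,I \right)} = I r - 287 = -287 + I r$)
$\frac{F{\left(\frac{1}{203 + G},-252 \right)}}{57466} = \frac{-287 - \frac{252}{203 + 594}}{57466} = \left(-287 - \frac{252}{797}\right) \frac{1}{57466} = \left(- \frac{228991}{797}\right) \frac{1}{57466} = - \frac{228991}{45800402}$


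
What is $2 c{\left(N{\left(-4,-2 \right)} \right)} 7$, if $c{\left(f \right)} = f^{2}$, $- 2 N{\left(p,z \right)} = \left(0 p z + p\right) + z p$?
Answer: $56$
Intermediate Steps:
$N{\left(p,z \right)} = - \frac{p}{2} - \frac{p z}{2}$ ($N{\left(p,z \right)} = - \frac{\left(0 p z + p\right) + z p}{2} = - \frac{\left(0 z + p\right) + p z}{2} = - \frac{\left(0 + p\right) + p z}{2} = - \frac{p + p z}{2} = - \frac{p}{2} - \frac{p z}{2}$)
$2 c{\left(N{\left(-4,-2 \right)} \right)} 7 = 2 \left(\left(- \frac{1}{2}\right) \left(-4\right) \left(1 - 2\right)\right)^{2} \cdot 7 = 2 \left(\left(- \frac{1}{2}\right) \left(-4\right) \left(-1\right)\right)^{2} \cdot 7 = 2 \left(-2\right)^{2} \cdot 7 = 2 \cdot 4 \cdot 7 = 8 \cdot 7 = 56$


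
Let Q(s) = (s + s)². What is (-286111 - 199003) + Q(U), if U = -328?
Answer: -54778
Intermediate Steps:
Q(s) = 4*s² (Q(s) = (2*s)² = 4*s²)
(-286111 - 199003) + Q(U) = (-286111 - 199003) + 4*(-328)² = -485114 + 4*107584 = -485114 + 430336 = -54778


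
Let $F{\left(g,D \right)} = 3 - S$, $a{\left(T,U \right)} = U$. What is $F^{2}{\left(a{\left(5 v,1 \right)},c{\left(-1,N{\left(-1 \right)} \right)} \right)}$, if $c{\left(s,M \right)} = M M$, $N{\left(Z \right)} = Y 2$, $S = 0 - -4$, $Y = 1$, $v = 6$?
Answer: $1$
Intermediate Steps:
$S = 4$ ($S = 0 + 4 = 4$)
$N{\left(Z \right)} = 2$ ($N{\left(Z \right)} = 1 \cdot 2 = 2$)
$c{\left(s,M \right)} = M^{2}$
$F{\left(g,D \right)} = -1$ ($F{\left(g,D \right)} = 3 - 4 = -1$)
$F^{2}{\left(a{\left(5 v,1 \right)},c{\left(-1,N{\left(-1 \right)} \right)} \right)} = \left(-1\right)^{2} = 1$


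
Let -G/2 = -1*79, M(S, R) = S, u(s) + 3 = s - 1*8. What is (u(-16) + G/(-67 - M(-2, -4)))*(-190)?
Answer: 72694/13 ≈ 5591.8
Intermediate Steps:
u(s) = -11 + s (u(s) = -3 + (s - 1*8) = -3 + (s - 8) = -3 + (-8 + s) = -11 + s)
G = 158 (G = -(-2)*79 = -2*(-79) = 158)
(u(-16) + G/(-67 - M(-2, -4)))*(-190) = ((-11 - 16) + 158/(-67 - 1*(-2)))*(-190) = (-27 + 158/(-67 + 2))*(-190) = (-27 + 158/(-65))*(-190) = (-27 + 158*(-1/65))*(-190) = (-27 - 158/65)*(-190) = -1913/65*(-190) = 72694/13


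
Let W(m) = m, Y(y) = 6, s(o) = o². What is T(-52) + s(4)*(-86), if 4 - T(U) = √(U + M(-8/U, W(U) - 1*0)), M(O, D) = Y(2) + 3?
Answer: -1372 - I*√43 ≈ -1372.0 - 6.5574*I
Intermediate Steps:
M(O, D) = 9 (M(O, D) = 6 + 3 = 9)
T(U) = 4 - √(9 + U) (T(U) = 4 - √(U + 9) = 4 - √(9 + U))
T(-52) + s(4)*(-86) = (4 - √(9 - 52)) + 4²*(-86) = (4 - √(-43)) + 16*(-86) = (4 - I*√43) - 1376 = -1372 - I*√43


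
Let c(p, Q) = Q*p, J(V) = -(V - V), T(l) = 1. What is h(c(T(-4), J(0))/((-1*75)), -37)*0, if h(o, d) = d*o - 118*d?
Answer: 0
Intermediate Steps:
J(V) = 0 (J(V) = -1*0 = 0)
h(o, d) = -118*d + d*o
h(c(T(-4), J(0))/((-1*75)), -37)*0 = -37*(-118 + (0*1)/((-1*75)))*0 = -37*(-118 + 0/(-75))*0 = -37*(-118 + 0*(-1/75))*0 = -37*(-118 + 0)*0 = -37*(-118)*0 = 4366*0 = 0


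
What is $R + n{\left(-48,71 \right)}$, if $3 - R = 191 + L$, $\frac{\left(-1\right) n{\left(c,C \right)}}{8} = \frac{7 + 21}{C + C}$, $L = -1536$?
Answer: $\frac{95596}{71} \approx 1346.4$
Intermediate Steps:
$n{\left(c,C \right)} = - \frac{112}{C}$ ($n{\left(c,C \right)} = - 8 \frac{7 + 21}{C + C} = - 8 \frac{28}{2 C} = - 8 \cdot 28 \frac{1}{2 C} = - 8 \frac{14}{C} = - \frac{112}{C}$)
$R = 1348$ ($R = 3 - \left(191 - 1536\right) = 3 - -1345 = 3 + 1345 = 1348$)
$R + n{\left(-48,71 \right)} = 1348 - \frac{112}{71} = \frac{95596}{71}$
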